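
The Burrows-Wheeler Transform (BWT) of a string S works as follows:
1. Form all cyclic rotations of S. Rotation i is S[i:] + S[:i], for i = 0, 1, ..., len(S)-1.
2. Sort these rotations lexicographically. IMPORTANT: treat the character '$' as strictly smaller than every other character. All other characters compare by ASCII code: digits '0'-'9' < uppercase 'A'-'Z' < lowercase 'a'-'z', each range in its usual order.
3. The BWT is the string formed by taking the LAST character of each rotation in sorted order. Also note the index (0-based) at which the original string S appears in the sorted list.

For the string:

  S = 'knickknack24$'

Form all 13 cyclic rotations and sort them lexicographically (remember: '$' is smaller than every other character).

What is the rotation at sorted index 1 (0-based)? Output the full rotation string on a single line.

All 13 rotations (rotation i = S[i:]+S[:i]):
  rot[0] = knickknack24$
  rot[1] = nickknack24$k
  rot[2] = ickknack24$kn
  rot[3] = ckknack24$kni
  rot[4] = kknack24$knic
  rot[5] = knack24$knick
  rot[6] = nack24$knickk
  rot[7] = ack24$knickkn
  rot[8] = ck24$knickkna
  rot[9] = k24$knickknac
  rot[10] = 24$knickknack
  rot[11] = 4$knickknack2
  rot[12] = $knickknack24
Sorted (with $ < everything):
  sorted[0] = $knickknack24
  sorted[1] = 24$knickknack
  sorted[2] = 4$knickknack2
  sorted[3] = ack24$knickkn
  sorted[4] = ck24$knickkna
  sorted[5] = ckknack24$kni
  sorted[6] = ickknack24$kn
  sorted[7] = k24$knickknac
  sorted[8] = kknack24$knic
  sorted[9] = knack24$knick
  sorted[10] = knickknack24$
  sorted[11] = nack24$knickk
  sorted[12] = nickknack24$k
sorted[1] = 24$knickknack

Answer: 24$knickknack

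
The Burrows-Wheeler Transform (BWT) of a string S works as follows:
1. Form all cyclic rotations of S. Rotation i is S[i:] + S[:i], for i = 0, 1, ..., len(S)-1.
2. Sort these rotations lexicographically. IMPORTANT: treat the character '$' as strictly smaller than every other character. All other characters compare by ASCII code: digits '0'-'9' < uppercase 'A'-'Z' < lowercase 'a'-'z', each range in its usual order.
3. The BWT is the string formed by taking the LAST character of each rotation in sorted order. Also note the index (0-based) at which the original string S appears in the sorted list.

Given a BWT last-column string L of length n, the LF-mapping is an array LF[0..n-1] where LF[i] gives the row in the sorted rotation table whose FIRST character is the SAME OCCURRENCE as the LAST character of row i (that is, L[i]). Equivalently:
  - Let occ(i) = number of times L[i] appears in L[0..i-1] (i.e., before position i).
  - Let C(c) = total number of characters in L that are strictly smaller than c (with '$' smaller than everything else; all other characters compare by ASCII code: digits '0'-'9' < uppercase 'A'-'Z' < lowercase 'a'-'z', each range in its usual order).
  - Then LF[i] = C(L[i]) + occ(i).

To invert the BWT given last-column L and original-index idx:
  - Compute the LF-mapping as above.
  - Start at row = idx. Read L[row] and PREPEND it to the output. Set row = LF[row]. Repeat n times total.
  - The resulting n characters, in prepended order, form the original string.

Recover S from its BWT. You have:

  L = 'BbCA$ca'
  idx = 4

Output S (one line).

Answer: acbACB$

Derivation:
LF mapping: 2 5 3 1 0 6 4
Walk LF starting at row 4, prepending L[row]:
  step 1: row=4, L[4]='$', prepend. Next row=LF[4]=0
  step 2: row=0, L[0]='B', prepend. Next row=LF[0]=2
  step 3: row=2, L[2]='C', prepend. Next row=LF[2]=3
  step 4: row=3, L[3]='A', prepend. Next row=LF[3]=1
  step 5: row=1, L[1]='b', prepend. Next row=LF[1]=5
  step 6: row=5, L[5]='c', prepend. Next row=LF[5]=6
  step 7: row=6, L[6]='a', prepend. Next row=LF[6]=4
Reversed output: acbACB$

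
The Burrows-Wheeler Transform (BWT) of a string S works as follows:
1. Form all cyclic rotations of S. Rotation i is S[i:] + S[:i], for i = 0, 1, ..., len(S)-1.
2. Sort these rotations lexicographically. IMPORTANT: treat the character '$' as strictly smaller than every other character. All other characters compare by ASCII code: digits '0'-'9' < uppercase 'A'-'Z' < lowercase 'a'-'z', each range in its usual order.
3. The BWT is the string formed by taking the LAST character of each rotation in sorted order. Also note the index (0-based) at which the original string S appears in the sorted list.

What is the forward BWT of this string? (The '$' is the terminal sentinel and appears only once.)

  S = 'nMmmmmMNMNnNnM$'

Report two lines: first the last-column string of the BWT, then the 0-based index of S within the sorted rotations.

All 15 rotations (rotation i = S[i:]+S[:i]):
  rot[0] = nMmmmmMNMNnNnM$
  rot[1] = MmmmmMNMNnNnM$n
  rot[2] = mmmmMNMNnNnM$nM
  rot[3] = mmmMNMNnNnM$nMm
  rot[4] = mmMNMNnNnM$nMmm
  rot[5] = mMNMNnNnM$nMmmm
  rot[6] = MNMNnNnM$nMmmmm
  rot[7] = NMNnNnM$nMmmmmM
  rot[8] = MNnNnM$nMmmmmMN
  rot[9] = NnNnM$nMmmmmMNM
  rot[10] = nNnM$nMmmmmMNMN
  rot[11] = NnM$nMmmmmMNMNn
  rot[12] = nM$nMmmmmMNMNnN
  rot[13] = M$nMmmmmMNMNnNn
  rot[14] = $nMmmmmMNMNnNnM
Sorted (with $ < everything):
  sorted[0] = $nMmmmmMNMNnNnM  (last char: 'M')
  sorted[1] = M$nMmmmmMNMNnNn  (last char: 'n')
  sorted[2] = MNMNnNnM$nMmmmm  (last char: 'm')
  sorted[3] = MNnNnM$nMmmmmMN  (last char: 'N')
  sorted[4] = MmmmmMNMNnNnM$n  (last char: 'n')
  sorted[5] = NMNnNnM$nMmmmmM  (last char: 'M')
  sorted[6] = NnM$nMmmmmMNMNn  (last char: 'n')
  sorted[7] = NnNnM$nMmmmmMNM  (last char: 'M')
  sorted[8] = mMNMNnNnM$nMmmm  (last char: 'm')
  sorted[9] = mmMNMNnNnM$nMmm  (last char: 'm')
  sorted[10] = mmmMNMNnNnM$nMm  (last char: 'm')
  sorted[11] = mmmmMNMNnNnM$nM  (last char: 'M')
  sorted[12] = nM$nMmmmmMNMNnN  (last char: 'N')
  sorted[13] = nMmmmmMNMNnNnM$  (last char: '$')
  sorted[14] = nNnM$nMmmmmMNMN  (last char: 'N')
Last column: MnmNnMnMmmmMN$N
Original string S is at sorted index 13

Answer: MnmNnMnMmmmMN$N
13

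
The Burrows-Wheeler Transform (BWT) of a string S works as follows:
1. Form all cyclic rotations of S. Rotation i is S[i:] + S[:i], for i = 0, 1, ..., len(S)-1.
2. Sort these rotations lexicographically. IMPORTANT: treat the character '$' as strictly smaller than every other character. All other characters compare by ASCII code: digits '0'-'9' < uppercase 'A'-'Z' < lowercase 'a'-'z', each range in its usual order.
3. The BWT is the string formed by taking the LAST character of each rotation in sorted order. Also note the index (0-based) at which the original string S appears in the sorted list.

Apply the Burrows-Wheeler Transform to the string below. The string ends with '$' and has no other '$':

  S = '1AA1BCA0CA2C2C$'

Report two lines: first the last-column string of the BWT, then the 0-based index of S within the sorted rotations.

Answer: CA$ACACAC1122B0
2

Derivation:
All 15 rotations (rotation i = S[i:]+S[:i]):
  rot[0] = 1AA1BCA0CA2C2C$
  rot[1] = AA1BCA0CA2C2C$1
  rot[2] = A1BCA0CA2C2C$1A
  rot[3] = 1BCA0CA2C2C$1AA
  rot[4] = BCA0CA2C2C$1AA1
  rot[5] = CA0CA2C2C$1AA1B
  rot[6] = A0CA2C2C$1AA1BC
  rot[7] = 0CA2C2C$1AA1BCA
  rot[8] = CA2C2C$1AA1BCA0
  rot[9] = A2C2C$1AA1BCA0C
  rot[10] = 2C2C$1AA1BCA0CA
  rot[11] = C2C$1AA1BCA0CA2
  rot[12] = 2C$1AA1BCA0CA2C
  rot[13] = C$1AA1BCA0CA2C2
  rot[14] = $1AA1BCA0CA2C2C
Sorted (with $ < everything):
  sorted[0] = $1AA1BCA0CA2C2C  (last char: 'C')
  sorted[1] = 0CA2C2C$1AA1BCA  (last char: 'A')
  sorted[2] = 1AA1BCA0CA2C2C$  (last char: '$')
  sorted[3] = 1BCA0CA2C2C$1AA  (last char: 'A')
  sorted[4] = 2C$1AA1BCA0CA2C  (last char: 'C')
  sorted[5] = 2C2C$1AA1BCA0CA  (last char: 'A')
  sorted[6] = A0CA2C2C$1AA1BC  (last char: 'C')
  sorted[7] = A1BCA0CA2C2C$1A  (last char: 'A')
  sorted[8] = A2C2C$1AA1BCA0C  (last char: 'C')
  sorted[9] = AA1BCA0CA2C2C$1  (last char: '1')
  sorted[10] = BCA0CA2C2C$1AA1  (last char: '1')
  sorted[11] = C$1AA1BCA0CA2C2  (last char: '2')
  sorted[12] = C2C$1AA1BCA0CA2  (last char: '2')
  sorted[13] = CA0CA2C2C$1AA1B  (last char: 'B')
  sorted[14] = CA2C2C$1AA1BCA0  (last char: '0')
Last column: CA$ACACAC1122B0
Original string S is at sorted index 2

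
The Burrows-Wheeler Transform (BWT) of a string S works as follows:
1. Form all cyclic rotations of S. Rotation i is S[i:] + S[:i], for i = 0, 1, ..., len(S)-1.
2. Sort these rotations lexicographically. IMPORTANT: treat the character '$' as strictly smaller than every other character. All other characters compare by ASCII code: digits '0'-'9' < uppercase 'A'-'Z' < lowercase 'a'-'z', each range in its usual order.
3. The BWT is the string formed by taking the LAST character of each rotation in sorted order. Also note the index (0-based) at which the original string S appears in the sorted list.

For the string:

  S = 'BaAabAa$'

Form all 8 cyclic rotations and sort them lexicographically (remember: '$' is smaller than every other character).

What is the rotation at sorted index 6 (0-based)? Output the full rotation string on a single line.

Answer: abAa$BaA

Derivation:
All 8 rotations (rotation i = S[i:]+S[:i]):
  rot[0] = BaAabAa$
  rot[1] = aAabAa$B
  rot[2] = AabAa$Ba
  rot[3] = abAa$BaA
  rot[4] = bAa$BaAa
  rot[5] = Aa$BaAab
  rot[6] = a$BaAabA
  rot[7] = $BaAabAa
Sorted (with $ < everything):
  sorted[0] = $BaAabAa
  sorted[1] = Aa$BaAab
  sorted[2] = AabAa$Ba
  sorted[3] = BaAabAa$
  sorted[4] = a$BaAabA
  sorted[5] = aAabAa$B
  sorted[6] = abAa$BaA
  sorted[7] = bAa$BaAa
sorted[6] = abAa$BaA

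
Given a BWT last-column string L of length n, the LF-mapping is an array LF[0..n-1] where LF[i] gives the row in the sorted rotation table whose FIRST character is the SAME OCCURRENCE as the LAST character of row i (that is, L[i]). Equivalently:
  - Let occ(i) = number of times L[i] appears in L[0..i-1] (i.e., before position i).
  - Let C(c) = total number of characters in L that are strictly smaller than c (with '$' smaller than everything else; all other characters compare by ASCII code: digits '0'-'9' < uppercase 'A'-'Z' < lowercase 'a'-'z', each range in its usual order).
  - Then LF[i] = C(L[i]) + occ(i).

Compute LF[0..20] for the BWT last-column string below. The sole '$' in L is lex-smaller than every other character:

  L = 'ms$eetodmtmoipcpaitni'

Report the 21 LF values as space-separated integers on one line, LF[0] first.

Char counts: '$':1, 'a':1, 'c':1, 'd':1, 'e':2, 'i':3, 'm':3, 'n':1, 'o':2, 'p':2, 's':1, 't':3
C (first-col start): C('$')=0, C('a')=1, C('c')=2, C('d')=3, C('e')=4, C('i')=6, C('m')=9, C('n')=12, C('o')=13, C('p')=15, C('s')=17, C('t')=18
L[0]='m': occ=0, LF[0]=C('m')+0=9+0=9
L[1]='s': occ=0, LF[1]=C('s')+0=17+0=17
L[2]='$': occ=0, LF[2]=C('$')+0=0+0=0
L[3]='e': occ=0, LF[3]=C('e')+0=4+0=4
L[4]='e': occ=1, LF[4]=C('e')+1=4+1=5
L[5]='t': occ=0, LF[5]=C('t')+0=18+0=18
L[6]='o': occ=0, LF[6]=C('o')+0=13+0=13
L[7]='d': occ=0, LF[7]=C('d')+0=3+0=3
L[8]='m': occ=1, LF[8]=C('m')+1=9+1=10
L[9]='t': occ=1, LF[9]=C('t')+1=18+1=19
L[10]='m': occ=2, LF[10]=C('m')+2=9+2=11
L[11]='o': occ=1, LF[11]=C('o')+1=13+1=14
L[12]='i': occ=0, LF[12]=C('i')+0=6+0=6
L[13]='p': occ=0, LF[13]=C('p')+0=15+0=15
L[14]='c': occ=0, LF[14]=C('c')+0=2+0=2
L[15]='p': occ=1, LF[15]=C('p')+1=15+1=16
L[16]='a': occ=0, LF[16]=C('a')+0=1+0=1
L[17]='i': occ=1, LF[17]=C('i')+1=6+1=7
L[18]='t': occ=2, LF[18]=C('t')+2=18+2=20
L[19]='n': occ=0, LF[19]=C('n')+0=12+0=12
L[20]='i': occ=2, LF[20]=C('i')+2=6+2=8

Answer: 9 17 0 4 5 18 13 3 10 19 11 14 6 15 2 16 1 7 20 12 8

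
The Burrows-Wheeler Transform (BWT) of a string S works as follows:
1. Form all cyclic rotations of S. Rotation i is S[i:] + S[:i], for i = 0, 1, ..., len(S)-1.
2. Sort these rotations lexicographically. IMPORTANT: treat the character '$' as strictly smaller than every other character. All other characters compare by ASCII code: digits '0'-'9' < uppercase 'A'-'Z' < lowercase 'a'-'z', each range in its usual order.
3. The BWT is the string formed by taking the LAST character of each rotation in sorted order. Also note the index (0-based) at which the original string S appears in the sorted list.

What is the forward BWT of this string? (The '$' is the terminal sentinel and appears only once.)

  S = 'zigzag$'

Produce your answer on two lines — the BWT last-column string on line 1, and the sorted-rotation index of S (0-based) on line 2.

Answer: gzaizg$
6

Derivation:
All 7 rotations (rotation i = S[i:]+S[:i]):
  rot[0] = zigzag$
  rot[1] = igzag$z
  rot[2] = gzag$zi
  rot[3] = zag$zig
  rot[4] = ag$zigz
  rot[5] = g$zigza
  rot[6] = $zigzag
Sorted (with $ < everything):
  sorted[0] = $zigzag  (last char: 'g')
  sorted[1] = ag$zigz  (last char: 'z')
  sorted[2] = g$zigza  (last char: 'a')
  sorted[3] = gzag$zi  (last char: 'i')
  sorted[4] = igzag$z  (last char: 'z')
  sorted[5] = zag$zig  (last char: 'g')
  sorted[6] = zigzag$  (last char: '$')
Last column: gzaizg$
Original string S is at sorted index 6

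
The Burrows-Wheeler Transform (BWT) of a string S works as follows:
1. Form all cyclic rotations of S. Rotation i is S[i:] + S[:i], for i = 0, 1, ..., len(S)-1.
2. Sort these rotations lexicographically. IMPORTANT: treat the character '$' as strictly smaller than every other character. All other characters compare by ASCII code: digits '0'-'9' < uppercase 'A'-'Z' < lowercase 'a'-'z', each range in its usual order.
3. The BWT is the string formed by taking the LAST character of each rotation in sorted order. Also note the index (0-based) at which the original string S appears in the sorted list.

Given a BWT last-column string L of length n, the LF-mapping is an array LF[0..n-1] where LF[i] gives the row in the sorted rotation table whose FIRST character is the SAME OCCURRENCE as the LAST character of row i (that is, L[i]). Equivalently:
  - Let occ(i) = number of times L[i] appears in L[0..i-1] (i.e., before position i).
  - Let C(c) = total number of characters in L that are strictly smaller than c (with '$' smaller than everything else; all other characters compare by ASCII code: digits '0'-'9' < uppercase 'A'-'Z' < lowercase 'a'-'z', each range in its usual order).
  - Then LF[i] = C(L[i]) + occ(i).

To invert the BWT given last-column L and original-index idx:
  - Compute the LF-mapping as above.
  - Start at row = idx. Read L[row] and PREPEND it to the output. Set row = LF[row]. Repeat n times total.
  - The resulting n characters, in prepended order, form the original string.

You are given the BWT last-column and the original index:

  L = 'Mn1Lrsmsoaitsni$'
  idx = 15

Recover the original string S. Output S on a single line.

LF mapping: 3 8 1 2 11 12 7 13 10 4 5 15 14 9 6 0
Walk LF starting at row 15, prepending L[row]:
  step 1: row=15, L[15]='$', prepend. Next row=LF[15]=0
  step 2: row=0, L[0]='M', prepend. Next row=LF[0]=3
  step 3: row=3, L[3]='L', prepend. Next row=LF[3]=2
  step 4: row=2, L[2]='1', prepend. Next row=LF[2]=1
  step 5: row=1, L[1]='n', prepend. Next row=LF[1]=8
  step 6: row=8, L[8]='o', prepend. Next row=LF[8]=10
  step 7: row=10, L[10]='i', prepend. Next row=LF[10]=5
  step 8: row=5, L[5]='s', prepend. Next row=LF[5]=12
  step 9: row=12, L[12]='s', prepend. Next row=LF[12]=14
  step 10: row=14, L[14]='i', prepend. Next row=LF[14]=6
  step 11: row=6, L[6]='m', prepend. Next row=LF[6]=7
  step 12: row=7, L[7]='s', prepend. Next row=LF[7]=13
  step 13: row=13, L[13]='n', prepend. Next row=LF[13]=9
  step 14: row=9, L[9]='a', prepend. Next row=LF[9]=4
  step 15: row=4, L[4]='r', prepend. Next row=LF[4]=11
  step 16: row=11, L[11]='t', prepend. Next row=LF[11]=15
Reversed output: transmission1LM$

Answer: transmission1LM$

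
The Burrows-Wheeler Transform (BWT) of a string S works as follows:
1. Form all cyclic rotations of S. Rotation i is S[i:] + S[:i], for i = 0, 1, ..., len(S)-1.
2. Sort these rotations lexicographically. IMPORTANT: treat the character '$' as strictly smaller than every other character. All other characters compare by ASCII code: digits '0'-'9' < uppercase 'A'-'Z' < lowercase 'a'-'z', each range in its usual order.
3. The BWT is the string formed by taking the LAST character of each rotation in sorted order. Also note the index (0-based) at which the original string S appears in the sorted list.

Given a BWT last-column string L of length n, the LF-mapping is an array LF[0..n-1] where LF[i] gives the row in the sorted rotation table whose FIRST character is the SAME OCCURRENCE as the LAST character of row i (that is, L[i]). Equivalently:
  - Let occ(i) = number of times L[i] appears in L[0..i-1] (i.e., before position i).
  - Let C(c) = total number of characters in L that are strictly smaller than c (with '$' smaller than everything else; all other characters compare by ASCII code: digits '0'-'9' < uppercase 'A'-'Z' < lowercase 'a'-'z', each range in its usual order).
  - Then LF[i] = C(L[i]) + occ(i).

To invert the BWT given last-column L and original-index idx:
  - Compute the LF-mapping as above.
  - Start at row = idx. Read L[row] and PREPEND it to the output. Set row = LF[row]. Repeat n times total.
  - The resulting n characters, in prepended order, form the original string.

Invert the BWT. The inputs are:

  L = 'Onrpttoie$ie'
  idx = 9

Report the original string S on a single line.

LF mapping: 1 6 9 8 10 11 7 4 2 0 5 3
Walk LF starting at row 9, prepending L[row]:
  step 1: row=9, L[9]='$', prepend. Next row=LF[9]=0
  step 2: row=0, L[0]='O', prepend. Next row=LF[0]=1
  step 3: row=1, L[1]='n', prepend. Next row=LF[1]=6
  step 4: row=6, L[6]='o', prepend. Next row=LF[6]=7
  step 5: row=7, L[7]='i', prepend. Next row=LF[7]=4
  step 6: row=4, L[4]='t', prepend. Next row=LF[4]=10
  step 7: row=10, L[10]='i', prepend. Next row=LF[10]=5
  step 8: row=5, L[5]='t', prepend. Next row=LF[5]=11
  step 9: row=11, L[11]='e', prepend. Next row=LF[11]=3
  step 10: row=3, L[3]='p', prepend. Next row=LF[3]=8
  step 11: row=8, L[8]='e', prepend. Next row=LF[8]=2
  step 12: row=2, L[2]='r', prepend. Next row=LF[2]=9
Reversed output: repetitionO$

Answer: repetitionO$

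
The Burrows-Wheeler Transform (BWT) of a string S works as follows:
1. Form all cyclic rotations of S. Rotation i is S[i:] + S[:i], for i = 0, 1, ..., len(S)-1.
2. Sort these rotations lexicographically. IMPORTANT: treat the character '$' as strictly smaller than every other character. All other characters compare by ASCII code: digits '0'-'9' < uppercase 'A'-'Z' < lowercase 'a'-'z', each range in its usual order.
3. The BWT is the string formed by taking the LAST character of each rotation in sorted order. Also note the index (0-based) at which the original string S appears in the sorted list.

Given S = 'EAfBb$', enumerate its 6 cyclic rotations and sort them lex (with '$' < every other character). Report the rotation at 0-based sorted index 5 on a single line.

Answer: fBb$EA

Derivation:
All 6 rotations (rotation i = S[i:]+S[:i]):
  rot[0] = EAfBb$
  rot[1] = AfBb$E
  rot[2] = fBb$EA
  rot[3] = Bb$EAf
  rot[4] = b$EAfB
  rot[5] = $EAfBb
Sorted (with $ < everything):
  sorted[0] = $EAfBb
  sorted[1] = AfBb$E
  sorted[2] = Bb$EAf
  sorted[3] = EAfBb$
  sorted[4] = b$EAfB
  sorted[5] = fBb$EA
sorted[5] = fBb$EA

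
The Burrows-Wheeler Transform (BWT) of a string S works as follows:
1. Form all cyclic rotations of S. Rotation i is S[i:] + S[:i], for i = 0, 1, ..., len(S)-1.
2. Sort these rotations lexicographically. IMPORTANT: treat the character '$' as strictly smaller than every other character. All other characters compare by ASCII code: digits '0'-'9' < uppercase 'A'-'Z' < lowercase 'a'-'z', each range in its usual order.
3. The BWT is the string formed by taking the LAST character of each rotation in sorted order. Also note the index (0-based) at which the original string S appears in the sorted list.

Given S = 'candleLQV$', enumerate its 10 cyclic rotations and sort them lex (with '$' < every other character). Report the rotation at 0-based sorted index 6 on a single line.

All 10 rotations (rotation i = S[i:]+S[:i]):
  rot[0] = candleLQV$
  rot[1] = andleLQV$c
  rot[2] = ndleLQV$ca
  rot[3] = dleLQV$can
  rot[4] = leLQV$cand
  rot[5] = eLQV$candl
  rot[6] = LQV$candle
  rot[7] = QV$candleL
  rot[8] = V$candleLQ
  rot[9] = $candleLQV
Sorted (with $ < everything):
  sorted[0] = $candleLQV
  sorted[1] = LQV$candle
  sorted[2] = QV$candleL
  sorted[3] = V$candleLQ
  sorted[4] = andleLQV$c
  sorted[5] = candleLQV$
  sorted[6] = dleLQV$can
  sorted[7] = eLQV$candl
  sorted[8] = leLQV$cand
  sorted[9] = ndleLQV$ca
sorted[6] = dleLQV$can

Answer: dleLQV$can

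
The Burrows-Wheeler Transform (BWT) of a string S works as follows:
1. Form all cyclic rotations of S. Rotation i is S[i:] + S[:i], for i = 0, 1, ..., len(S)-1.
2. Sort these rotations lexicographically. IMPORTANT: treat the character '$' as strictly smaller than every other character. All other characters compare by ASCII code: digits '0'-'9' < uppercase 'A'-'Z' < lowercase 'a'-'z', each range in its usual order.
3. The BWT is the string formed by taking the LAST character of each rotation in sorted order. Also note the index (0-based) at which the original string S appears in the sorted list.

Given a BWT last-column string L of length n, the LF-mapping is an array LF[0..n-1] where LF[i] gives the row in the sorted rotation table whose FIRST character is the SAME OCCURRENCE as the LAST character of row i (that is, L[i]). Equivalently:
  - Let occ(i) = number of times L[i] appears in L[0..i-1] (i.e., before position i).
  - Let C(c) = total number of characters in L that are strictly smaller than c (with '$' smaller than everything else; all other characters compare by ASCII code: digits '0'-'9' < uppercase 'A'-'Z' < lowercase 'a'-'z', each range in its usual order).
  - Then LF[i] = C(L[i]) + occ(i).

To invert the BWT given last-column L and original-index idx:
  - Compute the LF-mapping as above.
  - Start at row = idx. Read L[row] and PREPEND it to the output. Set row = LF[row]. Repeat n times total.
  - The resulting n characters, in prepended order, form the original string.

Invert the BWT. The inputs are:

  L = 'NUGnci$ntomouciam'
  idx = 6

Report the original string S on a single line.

LF mapping: 2 3 1 11 5 7 0 12 15 13 9 14 16 6 8 4 10
Walk LF starting at row 6, prepending L[row]:
  step 1: row=6, L[6]='$', prepend. Next row=LF[6]=0
  step 2: row=0, L[0]='N', prepend. Next row=LF[0]=2
  step 3: row=2, L[2]='G', prepend. Next row=LF[2]=1
  step 4: row=1, L[1]='U', prepend. Next row=LF[1]=3
  step 5: row=3, L[3]='n', prepend. Next row=LF[3]=11
  step 6: row=11, L[11]='o', prepend. Next row=LF[11]=14
  step 7: row=14, L[14]='i', prepend. Next row=LF[14]=8
  step 8: row=8, L[8]='t', prepend. Next row=LF[8]=15
  step 9: row=15, L[15]='a', prepend. Next row=LF[15]=4
  step 10: row=4, L[4]='c', prepend. Next row=LF[4]=5
  step 11: row=5, L[5]='i', prepend. Next row=LF[5]=7
  step 12: row=7, L[7]='n', prepend. Next row=LF[7]=12
  step 13: row=12, L[12]='u', prepend. Next row=LF[12]=16
  step 14: row=16, L[16]='m', prepend. Next row=LF[16]=10
  step 15: row=10, L[10]='m', prepend. Next row=LF[10]=9
  step 16: row=9, L[9]='o', prepend. Next row=LF[9]=13
  step 17: row=13, L[13]='c', prepend. Next row=LF[13]=6
Reversed output: communicationUGN$

Answer: communicationUGN$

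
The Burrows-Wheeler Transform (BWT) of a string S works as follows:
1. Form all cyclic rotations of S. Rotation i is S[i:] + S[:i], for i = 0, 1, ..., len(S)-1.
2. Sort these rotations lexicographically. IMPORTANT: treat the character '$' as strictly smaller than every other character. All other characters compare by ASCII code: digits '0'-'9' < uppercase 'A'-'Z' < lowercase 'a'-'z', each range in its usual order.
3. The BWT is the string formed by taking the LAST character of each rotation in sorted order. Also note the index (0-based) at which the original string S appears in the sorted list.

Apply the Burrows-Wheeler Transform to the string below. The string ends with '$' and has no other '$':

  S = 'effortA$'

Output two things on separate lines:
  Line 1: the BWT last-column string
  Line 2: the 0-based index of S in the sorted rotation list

All 8 rotations (rotation i = S[i:]+S[:i]):
  rot[0] = effortA$
  rot[1] = ffortA$e
  rot[2] = fortA$ef
  rot[3] = ortA$eff
  rot[4] = rtA$effo
  rot[5] = tA$effor
  rot[6] = A$effort
  rot[7] = $effortA
Sorted (with $ < everything):
  sorted[0] = $effortA  (last char: 'A')
  sorted[1] = A$effort  (last char: 't')
  sorted[2] = effortA$  (last char: '$')
  sorted[3] = ffortA$e  (last char: 'e')
  sorted[4] = fortA$ef  (last char: 'f')
  sorted[5] = ortA$eff  (last char: 'f')
  sorted[6] = rtA$effo  (last char: 'o')
  sorted[7] = tA$effor  (last char: 'r')
Last column: At$effor
Original string S is at sorted index 2

Answer: At$effor
2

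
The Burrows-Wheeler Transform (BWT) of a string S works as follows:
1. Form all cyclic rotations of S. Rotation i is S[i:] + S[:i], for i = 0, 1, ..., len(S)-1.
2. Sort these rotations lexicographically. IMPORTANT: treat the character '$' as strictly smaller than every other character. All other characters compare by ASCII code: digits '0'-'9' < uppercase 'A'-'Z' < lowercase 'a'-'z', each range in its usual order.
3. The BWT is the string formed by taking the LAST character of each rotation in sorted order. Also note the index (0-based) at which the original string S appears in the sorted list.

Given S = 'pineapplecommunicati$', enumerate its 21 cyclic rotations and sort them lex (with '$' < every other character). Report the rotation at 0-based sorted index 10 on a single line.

Answer: lecommunicati$pineapp

Derivation:
All 21 rotations (rotation i = S[i:]+S[:i]):
  rot[0] = pineapplecommunicati$
  rot[1] = ineapplecommunicati$p
  rot[2] = neapplecommunicati$pi
  rot[3] = eapplecommunicati$pin
  rot[4] = applecommunicati$pine
  rot[5] = pplecommunicati$pinea
  rot[6] = plecommunicati$pineap
  rot[7] = lecommunicati$pineapp
  rot[8] = ecommunicati$pineappl
  rot[9] = communicati$pineapple
  rot[10] = ommunicati$pineapplec
  rot[11] = mmunicati$pineappleco
  rot[12] = municati$pineapplecom
  rot[13] = unicati$pineapplecomm
  rot[14] = nicati$pineapplecommu
  rot[15] = icati$pineapplecommun
  rot[16] = cati$pineapplecommuni
  rot[17] = ati$pineapplecommunic
  rot[18] = ti$pineapplecommunica
  rot[19] = i$pineapplecommunicat
  rot[20] = $pineapplecommunicati
Sorted (with $ < everything):
  sorted[0] = $pineapplecommunicati
  sorted[1] = applecommunicati$pine
  sorted[2] = ati$pineapplecommunic
  sorted[3] = cati$pineapplecommuni
  sorted[4] = communicati$pineapple
  sorted[5] = eapplecommunicati$pin
  sorted[6] = ecommunicati$pineappl
  sorted[7] = i$pineapplecommunicat
  sorted[8] = icati$pineapplecommun
  sorted[9] = ineapplecommunicati$p
  sorted[10] = lecommunicati$pineapp
  sorted[11] = mmunicati$pineappleco
  sorted[12] = municati$pineapplecom
  sorted[13] = neapplecommunicati$pi
  sorted[14] = nicati$pineapplecommu
  sorted[15] = ommunicati$pineapplec
  sorted[16] = pineapplecommunicati$
  sorted[17] = plecommunicati$pineap
  sorted[18] = pplecommunicati$pinea
  sorted[19] = ti$pineapplecommunica
  sorted[20] = unicati$pineapplecomm
sorted[10] = lecommunicati$pineapp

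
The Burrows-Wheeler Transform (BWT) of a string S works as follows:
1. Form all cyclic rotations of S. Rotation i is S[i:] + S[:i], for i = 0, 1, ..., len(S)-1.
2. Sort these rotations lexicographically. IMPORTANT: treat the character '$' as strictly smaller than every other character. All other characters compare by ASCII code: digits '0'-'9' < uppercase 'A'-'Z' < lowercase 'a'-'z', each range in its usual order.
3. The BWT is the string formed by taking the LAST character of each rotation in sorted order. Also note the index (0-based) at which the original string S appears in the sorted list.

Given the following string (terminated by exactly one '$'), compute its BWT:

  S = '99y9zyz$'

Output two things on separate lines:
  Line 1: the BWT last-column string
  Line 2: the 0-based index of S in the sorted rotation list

All 8 rotations (rotation i = S[i:]+S[:i]):
  rot[0] = 99y9zyz$
  rot[1] = 9y9zyz$9
  rot[2] = y9zyz$99
  rot[3] = 9zyz$99y
  rot[4] = zyz$99y9
  rot[5] = yz$99y9z
  rot[6] = z$99y9zy
  rot[7] = $99y9zyz
Sorted (with $ < everything):
  sorted[0] = $99y9zyz  (last char: 'z')
  sorted[1] = 99y9zyz$  (last char: '$')
  sorted[2] = 9y9zyz$9  (last char: '9')
  sorted[3] = 9zyz$99y  (last char: 'y')
  sorted[4] = y9zyz$99  (last char: '9')
  sorted[5] = yz$99y9z  (last char: 'z')
  sorted[6] = z$99y9zy  (last char: 'y')
  sorted[7] = zyz$99y9  (last char: '9')
Last column: z$9y9zy9
Original string S is at sorted index 1

Answer: z$9y9zy9
1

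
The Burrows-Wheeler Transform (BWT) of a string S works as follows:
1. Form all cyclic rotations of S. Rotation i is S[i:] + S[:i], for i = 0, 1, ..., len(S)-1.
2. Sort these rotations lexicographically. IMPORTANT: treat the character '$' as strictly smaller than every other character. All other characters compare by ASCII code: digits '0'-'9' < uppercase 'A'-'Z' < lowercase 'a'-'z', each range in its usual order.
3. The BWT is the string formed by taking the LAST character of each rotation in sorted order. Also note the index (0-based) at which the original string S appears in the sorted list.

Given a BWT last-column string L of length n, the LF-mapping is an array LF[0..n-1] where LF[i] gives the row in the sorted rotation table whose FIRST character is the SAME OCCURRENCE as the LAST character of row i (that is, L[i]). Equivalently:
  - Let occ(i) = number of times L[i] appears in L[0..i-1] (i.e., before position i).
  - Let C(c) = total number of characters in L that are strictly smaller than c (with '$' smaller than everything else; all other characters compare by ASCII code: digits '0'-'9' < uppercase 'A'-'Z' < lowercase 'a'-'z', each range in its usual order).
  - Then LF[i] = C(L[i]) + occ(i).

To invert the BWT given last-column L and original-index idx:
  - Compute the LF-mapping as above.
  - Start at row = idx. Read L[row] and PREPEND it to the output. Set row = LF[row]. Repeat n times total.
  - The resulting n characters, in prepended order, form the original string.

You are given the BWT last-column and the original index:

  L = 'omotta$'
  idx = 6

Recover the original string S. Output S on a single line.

Answer: tomato$

Derivation:
LF mapping: 3 2 4 5 6 1 0
Walk LF starting at row 6, prepending L[row]:
  step 1: row=6, L[6]='$', prepend. Next row=LF[6]=0
  step 2: row=0, L[0]='o', prepend. Next row=LF[0]=3
  step 3: row=3, L[3]='t', prepend. Next row=LF[3]=5
  step 4: row=5, L[5]='a', prepend. Next row=LF[5]=1
  step 5: row=1, L[1]='m', prepend. Next row=LF[1]=2
  step 6: row=2, L[2]='o', prepend. Next row=LF[2]=4
  step 7: row=4, L[4]='t', prepend. Next row=LF[4]=6
Reversed output: tomato$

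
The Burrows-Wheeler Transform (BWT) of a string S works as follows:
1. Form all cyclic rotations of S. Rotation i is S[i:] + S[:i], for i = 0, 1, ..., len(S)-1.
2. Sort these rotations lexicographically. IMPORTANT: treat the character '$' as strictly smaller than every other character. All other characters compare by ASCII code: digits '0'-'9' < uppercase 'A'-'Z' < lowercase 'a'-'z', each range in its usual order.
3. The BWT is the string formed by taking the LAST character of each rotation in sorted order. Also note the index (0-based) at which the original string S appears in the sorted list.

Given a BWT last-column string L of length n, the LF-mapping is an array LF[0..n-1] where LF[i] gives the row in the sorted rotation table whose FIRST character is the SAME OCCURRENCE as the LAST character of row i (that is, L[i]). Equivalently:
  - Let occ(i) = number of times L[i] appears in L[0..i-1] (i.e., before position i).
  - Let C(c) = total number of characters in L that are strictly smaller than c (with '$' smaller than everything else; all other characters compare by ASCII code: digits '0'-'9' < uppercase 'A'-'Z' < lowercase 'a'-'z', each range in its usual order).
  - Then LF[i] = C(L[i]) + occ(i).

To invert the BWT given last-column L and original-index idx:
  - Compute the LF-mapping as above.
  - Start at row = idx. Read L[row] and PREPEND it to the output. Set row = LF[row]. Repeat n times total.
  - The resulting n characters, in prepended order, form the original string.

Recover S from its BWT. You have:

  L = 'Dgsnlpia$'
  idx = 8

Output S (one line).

LF mapping: 1 3 8 6 5 7 4 2 0
Walk LF starting at row 8, prepending L[row]:
  step 1: row=8, L[8]='$', prepend. Next row=LF[8]=0
  step 2: row=0, L[0]='D', prepend. Next row=LF[0]=1
  step 3: row=1, L[1]='g', prepend. Next row=LF[1]=3
  step 4: row=3, L[3]='n', prepend. Next row=LF[3]=6
  step 5: row=6, L[6]='i', prepend. Next row=LF[6]=4
  step 6: row=4, L[4]='l', prepend. Next row=LF[4]=5
  step 7: row=5, L[5]='p', prepend. Next row=LF[5]=7
  step 8: row=7, L[7]='a', prepend. Next row=LF[7]=2
  step 9: row=2, L[2]='s', prepend. Next row=LF[2]=8
Reversed output: saplingD$

Answer: saplingD$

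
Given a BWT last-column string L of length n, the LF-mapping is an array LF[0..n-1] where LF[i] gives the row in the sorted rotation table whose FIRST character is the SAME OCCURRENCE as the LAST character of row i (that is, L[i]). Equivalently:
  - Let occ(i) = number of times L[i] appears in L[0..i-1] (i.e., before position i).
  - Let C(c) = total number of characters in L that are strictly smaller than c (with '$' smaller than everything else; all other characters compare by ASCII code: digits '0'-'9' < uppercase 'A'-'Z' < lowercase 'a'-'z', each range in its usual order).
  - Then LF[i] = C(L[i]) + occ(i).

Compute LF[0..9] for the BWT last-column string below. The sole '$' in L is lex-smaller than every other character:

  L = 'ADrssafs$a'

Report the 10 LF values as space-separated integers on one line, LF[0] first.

Char counts: '$':1, 'A':1, 'D':1, 'a':2, 'f':1, 'r':1, 's':3
C (first-col start): C('$')=0, C('A')=1, C('D')=2, C('a')=3, C('f')=5, C('r')=6, C('s')=7
L[0]='A': occ=0, LF[0]=C('A')+0=1+0=1
L[1]='D': occ=0, LF[1]=C('D')+0=2+0=2
L[2]='r': occ=0, LF[2]=C('r')+0=6+0=6
L[3]='s': occ=0, LF[3]=C('s')+0=7+0=7
L[4]='s': occ=1, LF[4]=C('s')+1=7+1=8
L[5]='a': occ=0, LF[5]=C('a')+0=3+0=3
L[6]='f': occ=0, LF[6]=C('f')+0=5+0=5
L[7]='s': occ=2, LF[7]=C('s')+2=7+2=9
L[8]='$': occ=0, LF[8]=C('$')+0=0+0=0
L[9]='a': occ=1, LF[9]=C('a')+1=3+1=4

Answer: 1 2 6 7 8 3 5 9 0 4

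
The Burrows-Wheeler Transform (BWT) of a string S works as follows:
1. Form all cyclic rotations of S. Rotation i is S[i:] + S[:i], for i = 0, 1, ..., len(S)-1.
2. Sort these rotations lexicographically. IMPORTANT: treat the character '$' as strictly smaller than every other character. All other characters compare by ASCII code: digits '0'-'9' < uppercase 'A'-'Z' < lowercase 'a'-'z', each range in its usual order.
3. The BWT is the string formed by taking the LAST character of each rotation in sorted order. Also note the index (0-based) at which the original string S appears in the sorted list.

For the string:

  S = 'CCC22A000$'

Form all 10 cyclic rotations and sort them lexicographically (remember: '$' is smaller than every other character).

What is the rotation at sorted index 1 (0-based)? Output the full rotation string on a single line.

Answer: 0$CCC22A00

Derivation:
All 10 rotations (rotation i = S[i:]+S[:i]):
  rot[0] = CCC22A000$
  rot[1] = CC22A000$C
  rot[2] = C22A000$CC
  rot[3] = 22A000$CCC
  rot[4] = 2A000$CCC2
  rot[5] = A000$CCC22
  rot[6] = 000$CCC22A
  rot[7] = 00$CCC22A0
  rot[8] = 0$CCC22A00
  rot[9] = $CCC22A000
Sorted (with $ < everything):
  sorted[0] = $CCC22A000
  sorted[1] = 0$CCC22A00
  sorted[2] = 00$CCC22A0
  sorted[3] = 000$CCC22A
  sorted[4] = 22A000$CCC
  sorted[5] = 2A000$CCC2
  sorted[6] = A000$CCC22
  sorted[7] = C22A000$CC
  sorted[8] = CC22A000$C
  sorted[9] = CCC22A000$
sorted[1] = 0$CCC22A00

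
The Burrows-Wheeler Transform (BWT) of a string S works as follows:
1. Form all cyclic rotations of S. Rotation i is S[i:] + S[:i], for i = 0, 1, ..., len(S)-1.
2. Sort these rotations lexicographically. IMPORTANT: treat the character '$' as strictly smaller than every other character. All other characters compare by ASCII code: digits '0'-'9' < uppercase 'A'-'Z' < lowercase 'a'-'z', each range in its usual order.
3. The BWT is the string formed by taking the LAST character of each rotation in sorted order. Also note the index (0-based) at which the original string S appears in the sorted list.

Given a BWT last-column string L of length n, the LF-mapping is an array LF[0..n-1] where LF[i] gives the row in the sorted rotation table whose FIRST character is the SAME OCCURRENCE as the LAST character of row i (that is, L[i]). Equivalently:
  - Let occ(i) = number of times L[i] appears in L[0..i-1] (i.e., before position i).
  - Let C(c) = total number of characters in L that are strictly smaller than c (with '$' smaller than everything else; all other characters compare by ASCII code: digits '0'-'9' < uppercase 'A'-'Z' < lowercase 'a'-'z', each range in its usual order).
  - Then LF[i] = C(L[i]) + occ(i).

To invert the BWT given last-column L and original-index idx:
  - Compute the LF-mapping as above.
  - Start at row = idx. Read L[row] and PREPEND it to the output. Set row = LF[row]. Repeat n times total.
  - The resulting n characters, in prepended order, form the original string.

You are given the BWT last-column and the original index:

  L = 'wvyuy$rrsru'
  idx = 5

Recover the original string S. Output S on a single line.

Answer: uryrvruysw$

Derivation:
LF mapping: 8 7 9 5 10 0 1 2 4 3 6
Walk LF starting at row 5, prepending L[row]:
  step 1: row=5, L[5]='$', prepend. Next row=LF[5]=0
  step 2: row=0, L[0]='w', prepend. Next row=LF[0]=8
  step 3: row=8, L[8]='s', prepend. Next row=LF[8]=4
  step 4: row=4, L[4]='y', prepend. Next row=LF[4]=10
  step 5: row=10, L[10]='u', prepend. Next row=LF[10]=6
  step 6: row=6, L[6]='r', prepend. Next row=LF[6]=1
  step 7: row=1, L[1]='v', prepend. Next row=LF[1]=7
  step 8: row=7, L[7]='r', prepend. Next row=LF[7]=2
  step 9: row=2, L[2]='y', prepend. Next row=LF[2]=9
  step 10: row=9, L[9]='r', prepend. Next row=LF[9]=3
  step 11: row=3, L[3]='u', prepend. Next row=LF[3]=5
Reversed output: uryrvruysw$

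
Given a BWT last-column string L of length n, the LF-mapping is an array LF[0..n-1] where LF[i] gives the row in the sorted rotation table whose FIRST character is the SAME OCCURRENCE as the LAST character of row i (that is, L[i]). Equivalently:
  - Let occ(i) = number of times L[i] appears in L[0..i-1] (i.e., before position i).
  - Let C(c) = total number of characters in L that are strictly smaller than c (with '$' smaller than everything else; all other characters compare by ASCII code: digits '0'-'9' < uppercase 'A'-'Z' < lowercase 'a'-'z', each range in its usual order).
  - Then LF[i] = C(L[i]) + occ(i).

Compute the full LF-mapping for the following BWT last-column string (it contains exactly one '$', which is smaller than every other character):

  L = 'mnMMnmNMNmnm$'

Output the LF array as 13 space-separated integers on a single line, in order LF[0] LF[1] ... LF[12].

Answer: 6 10 1 2 11 7 4 3 5 8 12 9 0

Derivation:
Char counts: '$':1, 'M':3, 'N':2, 'm':4, 'n':3
C (first-col start): C('$')=0, C('M')=1, C('N')=4, C('m')=6, C('n')=10
L[0]='m': occ=0, LF[0]=C('m')+0=6+0=6
L[1]='n': occ=0, LF[1]=C('n')+0=10+0=10
L[2]='M': occ=0, LF[2]=C('M')+0=1+0=1
L[3]='M': occ=1, LF[3]=C('M')+1=1+1=2
L[4]='n': occ=1, LF[4]=C('n')+1=10+1=11
L[5]='m': occ=1, LF[5]=C('m')+1=6+1=7
L[6]='N': occ=0, LF[6]=C('N')+0=4+0=4
L[7]='M': occ=2, LF[7]=C('M')+2=1+2=3
L[8]='N': occ=1, LF[8]=C('N')+1=4+1=5
L[9]='m': occ=2, LF[9]=C('m')+2=6+2=8
L[10]='n': occ=2, LF[10]=C('n')+2=10+2=12
L[11]='m': occ=3, LF[11]=C('m')+3=6+3=9
L[12]='$': occ=0, LF[12]=C('$')+0=0+0=0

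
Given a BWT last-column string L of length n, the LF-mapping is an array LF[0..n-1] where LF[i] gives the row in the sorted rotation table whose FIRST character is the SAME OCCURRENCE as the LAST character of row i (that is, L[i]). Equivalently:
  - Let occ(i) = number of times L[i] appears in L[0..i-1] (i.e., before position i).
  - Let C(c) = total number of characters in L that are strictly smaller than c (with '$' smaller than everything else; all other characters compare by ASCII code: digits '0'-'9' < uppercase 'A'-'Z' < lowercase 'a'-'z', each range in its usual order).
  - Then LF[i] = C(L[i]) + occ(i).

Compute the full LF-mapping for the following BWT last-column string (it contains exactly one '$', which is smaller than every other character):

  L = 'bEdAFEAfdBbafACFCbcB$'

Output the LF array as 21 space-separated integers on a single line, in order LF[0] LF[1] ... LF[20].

Char counts: '$':1, 'A':3, 'B':2, 'C':2, 'E':2, 'F':2, 'a':1, 'b':3, 'c':1, 'd':2, 'f':2
C (first-col start): C('$')=0, C('A')=1, C('B')=4, C('C')=6, C('E')=8, C('F')=10, C('a')=12, C('b')=13, C('c')=16, C('d')=17, C('f')=19
L[0]='b': occ=0, LF[0]=C('b')+0=13+0=13
L[1]='E': occ=0, LF[1]=C('E')+0=8+0=8
L[2]='d': occ=0, LF[2]=C('d')+0=17+0=17
L[3]='A': occ=0, LF[3]=C('A')+0=1+0=1
L[4]='F': occ=0, LF[4]=C('F')+0=10+0=10
L[5]='E': occ=1, LF[5]=C('E')+1=8+1=9
L[6]='A': occ=1, LF[6]=C('A')+1=1+1=2
L[7]='f': occ=0, LF[7]=C('f')+0=19+0=19
L[8]='d': occ=1, LF[8]=C('d')+1=17+1=18
L[9]='B': occ=0, LF[9]=C('B')+0=4+0=4
L[10]='b': occ=1, LF[10]=C('b')+1=13+1=14
L[11]='a': occ=0, LF[11]=C('a')+0=12+0=12
L[12]='f': occ=1, LF[12]=C('f')+1=19+1=20
L[13]='A': occ=2, LF[13]=C('A')+2=1+2=3
L[14]='C': occ=0, LF[14]=C('C')+0=6+0=6
L[15]='F': occ=1, LF[15]=C('F')+1=10+1=11
L[16]='C': occ=1, LF[16]=C('C')+1=6+1=7
L[17]='b': occ=2, LF[17]=C('b')+2=13+2=15
L[18]='c': occ=0, LF[18]=C('c')+0=16+0=16
L[19]='B': occ=1, LF[19]=C('B')+1=4+1=5
L[20]='$': occ=0, LF[20]=C('$')+0=0+0=0

Answer: 13 8 17 1 10 9 2 19 18 4 14 12 20 3 6 11 7 15 16 5 0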